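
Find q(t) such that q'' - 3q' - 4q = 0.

Characteristic equation r² - 3r - 4 = 0 factors as (r + 1)(r - 4) = 0, so r = -1, 4.
Hence q_h = C1*exp(-t) + C2*exp(4*t).

q = C1*exp(-t) + C2*exp(4*t)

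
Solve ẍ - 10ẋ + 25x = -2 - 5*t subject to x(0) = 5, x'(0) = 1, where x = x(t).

x = -4/25 - t/5 + 129*exp(5*t)/25 - 123*t*exp(5*t)/5

Characteristic equation r² - 10r + 25 = 0 has discriminant (-10)² - 4·(25) = 0, so r = 5 is a repeated root.
Hence x_h = (C1 + C2*t)*exp(5*t).
For the particular solution try x_p = A0 + A1*t. Substituting and matching coefficients of each power of t gives A0 = -4/25, A1 = -1/5, so x_p = -4/25 - t/5.
General solution: x = -4/25 - t/5 + C1*exp(5*t) + C2*t*exp(5*t).
Apply the initial conditions: x(0) = -4/25 + C1 = 5 and x'(0) = -1/5 + C2 + 5*C1 = 1. Solving gives C1 = 129/25, C2 = -123/5.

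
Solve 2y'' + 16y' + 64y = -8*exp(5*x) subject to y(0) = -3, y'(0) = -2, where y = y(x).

Divide through by 2: y'' + 8y' + 32y = -4*exp(5*x).
Characteristic equation r² + 8r + 32 = 0 has discriminant (8)² - 4·(32) = -64 < 0, so r = -4 ± 4i.
Hence y_h = C1*cos(4*x)*exp(-4*x) + C2*exp(-4*x)*sin(4*x).
Try y_p = A*exp(5*x). Substituting into the equation and dividing by exp(5*x) gives A = -4/97, so y_p = -4*exp(5*x)/97.
General solution: y = -4*exp(5*x)/97 + C1*cos(4*x)*exp(-4*x) + C2*exp(-4*x)*sin(4*x).
Apply the initial conditions: y(0) = -4/97 + C1 = -3 and y'(0) = -20/97 - 4*C1 + 4*C2 = -2. Solving gives C1 = -287/97, C2 = -661/194.

y = -4*exp(5*x)/97 - 661*exp(-4*x)*sin(4*x)/194 - 287*cos(4*x)*exp(-4*x)/97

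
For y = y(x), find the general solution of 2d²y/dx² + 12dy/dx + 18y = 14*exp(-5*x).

Divide through by 2: y'' + 6y' + 9y = 7*exp(-5*x).
Characteristic equation r² + 6r + 9 = 0 has discriminant (6)² - 4·(9) = 0, so r = -3 is a repeated root.
Hence y_h = (C1 + C2*x)*exp(-3*x).
Try y_p = A*exp(-5*x). Substituting into the equation and dividing by exp(-5*x) gives A = 7/4, so y_p = 7*exp(-5*x)/4.

y = 7*exp(-5*x)/4 + C1*exp(-3*x) + C2*x*exp(-3*x)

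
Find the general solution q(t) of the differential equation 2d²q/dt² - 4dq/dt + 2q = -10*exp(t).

Divide through by 2: q'' - 2q' + q = -5*exp(t).
Characteristic equation r² - 2r + 1 = 0 has discriminant (-2)² - 4·(1) = 0, so r = 1 is a repeated root.
Hence q_h = (C1 + C2*t)*exp(t).
Since exp(t) solves the homogeneous equation (r = 1 is a root of multiplicity 2), multiply the trial by t^2. Try q_p = A*t^2*exp(t). Substituting into the equation and dividing by exp(t) gives A = -5/2, so q_p = -5*t^2*exp(t)/2.

q = C1*exp(t) - 5*t**2*exp(t)/2 + C2*t*exp(t)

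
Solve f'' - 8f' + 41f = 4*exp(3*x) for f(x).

Characteristic equation r² - 8r + 41 = 0 has discriminant (-8)² - 4·(41) = -100 < 0, so r = 4 ± 5i.
Hence f_h = C1*cos(5*x)*exp(4*x) + C2*exp(4*x)*sin(5*x).
Try f_p = A*exp(3*x). Substituting into the equation and dividing by exp(3*x) gives A = 2/13, so f_p = 2*exp(3*x)/13.

f = 2*exp(3*x)/13 + C1*cos(5*x)*exp(4*x) + C2*exp(4*x)*sin(5*x)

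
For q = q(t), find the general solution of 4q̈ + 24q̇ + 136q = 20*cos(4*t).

Divide through by 4: q'' + 6q' + 34q = 5*cos(4*t).
Characteristic equation r² + 6r + 34 = 0 has discriminant (6)² - 4·(34) = -100 < 0, so r = -3 ± 5i.
Hence q_h = C1*cos(5*t)*exp(-3*t) + C2*exp(-3*t)*sin(5*t).
Try q_p = A*cos(4*t) + B*sin(4*t). Substituting and equating the coefficients of cos(4t) and sin(4t) gives A = 1/10, B = 2/15, so q_p = cos(4*t)/10 + 2*sin(4*t)/15.

q = cos(4*t)/10 + 2*sin(4*t)/15 + C1*cos(5*t)*exp(-3*t) + C2*exp(-3*t)*sin(5*t)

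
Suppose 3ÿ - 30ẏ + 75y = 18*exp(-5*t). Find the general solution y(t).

y = 3*exp(-5*t)/50 + C1*exp(5*t) + C2*t*exp(5*t)

Divide through by 3: y'' - 10y' + 25y = 6*exp(-5*t).
Characteristic equation r² - 10r + 25 = 0 has discriminant (-10)² - 4·(25) = 0, so r = 5 is a repeated root.
Hence y_h = (C1 + C2*t)*exp(5*t).
Try y_p = A*exp(-5*t). Substituting into the equation and dividing by exp(-5*t) gives A = 3/50, so y_p = 3*exp(-5*t)/50.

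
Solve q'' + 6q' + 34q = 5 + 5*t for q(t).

Characteristic equation r² + 6r + 34 = 0 has discriminant (6)² - 4·(34) = -100 < 0, so r = -3 ± 5i.
Hence q_h = C1*cos(5*t)*exp(-3*t) + C2*exp(-3*t)*sin(5*t).
For the particular solution try q_p = A0 + A1*t. Substituting and matching coefficients of each power of t gives A0 = 35/289, A1 = 5/34, so q_p = 35/289 + 5*t/34.

q = 35/289 + 5*t/34 + C1*cos(5*t)*exp(-3*t) + C2*exp(-3*t)*sin(5*t)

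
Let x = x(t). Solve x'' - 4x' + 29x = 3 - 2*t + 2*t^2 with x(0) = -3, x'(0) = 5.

x = 2239/24389 - 42*t/841 + 2*t**2/29 - 75406*cos(5*t)*exp(2*t)/24389 + 54795*exp(2*t)*sin(5*t)/24389

Characteristic equation r² - 4r + 29 = 0 has discriminant (-4)² - 4·(29) = -100 < 0, so r = 2 ± 5i.
Hence x_h = C1*cos(5*t)*exp(2*t) + C2*exp(2*t)*sin(5*t).
For the particular solution try x_p = A0 + A1*t + A2*t^2. Substituting and matching coefficients of each power of t gives A0 = 2239/24389, A1 = -42/841, A2 = 2/29, so x_p = 2239/24389 - 42*t/841 + 2*t^2/29.
General solution: x = 2239/24389 - 42*t/841 + 2*t^2/29 + C1*cos(5*t)*exp(2*t) + C2*exp(2*t)*sin(5*t).
Apply the initial conditions: x(0) = 2239/24389 + C1 = -3 and x'(0) = -42/841 + 2*C1 + 5*C2 = 5. Solving gives C1 = -75406/24389, C2 = 54795/24389.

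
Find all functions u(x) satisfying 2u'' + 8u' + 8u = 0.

Divide through by 2: u'' + 4u' + 4u = 0.
Characteristic equation r² + 4r + 4 = 0 has discriminant (4)² - 4·(4) = 0, so r = -2 is a repeated root.
Hence u_h = (C1 + C2*x)*exp(-2*x).

u = C1*exp(-2*x) + C2*x*exp(-2*x)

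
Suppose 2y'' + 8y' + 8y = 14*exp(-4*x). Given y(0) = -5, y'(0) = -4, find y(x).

Divide through by 2: y'' + 4y' + 4y = 7*exp(-4*x).
Characteristic equation r² + 4r + 4 = 0 has discriminant (4)² - 4·(4) = 0, so r = -2 is a repeated root.
Hence y_h = (C1 + C2*x)*exp(-2*x).
Try y_p = A*exp(-4*x). Substituting into the equation and dividing by exp(-4*x) gives A = 7/4, so y_p = 7*exp(-4*x)/4.
General solution: y = 7*exp(-4*x)/4 + C1*exp(-2*x) + C2*x*exp(-2*x).
Apply the initial conditions: y(0) = 7/4 + C1 = -5 and y'(0) = -7 + C2 - 2*C1 = -4. Solving gives C1 = -27/4, C2 = -21/2.

y = -27*exp(-2*x)/4 + 7*exp(-4*x)/4 - 21*x*exp(-2*x)/2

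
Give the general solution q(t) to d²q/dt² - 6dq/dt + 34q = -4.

q = -2/17 + C1*cos(5*t)*exp(3*t) + C2*exp(3*t)*sin(5*t)

Characteristic equation r² - 6r + 34 = 0 has discriminant (-6)² - 4·(34) = -100 < 0, so r = 3 ± 5i.
Hence q_h = C1*cos(5*t)*exp(3*t) + C2*exp(3*t)*sin(5*t).
For the particular solution try q_p = A0. Substituting and matching coefficients of each power of t gives A0 = -2/17, so q_p = -2/17.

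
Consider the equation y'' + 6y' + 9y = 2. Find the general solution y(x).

Characteristic equation r² + 6r + 9 = 0 has discriminant (6)² - 4·(9) = 0, so r = -3 is a repeated root.
Hence y_h = (C1 + C2*x)*exp(-3*x).
For the particular solution try y_p = A0. Substituting and matching coefficients of each power of x gives A0 = 2/9, so y_p = 2/9.

y = 2/9 + C1*exp(-3*x) + C2*x*exp(-3*x)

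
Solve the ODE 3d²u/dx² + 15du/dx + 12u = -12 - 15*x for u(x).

u = 9/16 - 5*x/4 + C1*exp(-x) + C2*exp(-4*x)

Divide through by 3: u'' + 5u' + 4u = -4 - 5*x.
Characteristic equation r² + 5r + 4 = 0 factors as (r + 1)(r + 4) = 0, so r = -1, -4.
Hence u_h = C1*exp(-x) + C2*exp(-4*x).
For the particular solution try u_p = A0 + A1*x. Substituting and matching coefficients of each power of x gives A0 = 9/16, A1 = -5/4, so u_p = 9/16 - 5*x/4.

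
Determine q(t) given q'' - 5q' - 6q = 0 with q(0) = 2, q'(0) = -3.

Characteristic equation r² - 5r - 6 = 0 factors as (r - 6)(r + 1) = 0, so r = 6, -1.
Hence q_h = C1*exp(6*t) + C2*exp(-t).
Apply the initial conditions: q(0) = C1 + C2 = 2 and q'(0) = -C2 + 6*C1 = -3. Solving gives C1 = -1/7, C2 = 15/7.

q = -exp(6*t)/7 + 15*exp(-t)/7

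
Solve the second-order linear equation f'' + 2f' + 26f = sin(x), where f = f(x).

f = -2*cos(x)/629 + 25*sin(x)/629 + C1*cos(5*x)*exp(-x) + C2*exp(-x)*sin(5*x)

Characteristic equation r² + 2r + 26 = 0 has discriminant (2)² - 4·(26) = -100 < 0, so r = -1 ± 5i.
Hence f_h = C1*cos(5*x)*exp(-x) + C2*exp(-x)*sin(5*x).
Try f_p = A*cos(x) + B*sin(x). Substituting and equating the coefficients of cos(x) and sin(x) gives A = -2/629, B = 25/629, so f_p = -2*cos(x)/629 + 25*sin(x)/629.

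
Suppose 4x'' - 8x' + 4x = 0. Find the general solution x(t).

x = C1*exp(t) + C2*t*exp(t)

Divide through by 4: x'' - 2x' + x = 0.
Characteristic equation r² - 2r + 1 = 0 has discriminant (-2)² - 4·(1) = 0, so r = 1 is a repeated root.
Hence x_h = (C1 + C2*t)*exp(t).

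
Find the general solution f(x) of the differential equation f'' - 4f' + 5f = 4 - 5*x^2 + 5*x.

f = 18/25 - x**2 - 3*x/5 + C1*cos(x)*exp(2*x) + C2*exp(2*x)*sin(x)

Characteristic equation r² - 4r + 5 = 0 has discriminant (-4)² - 4·(5) = -4 < 0, so r = 2 ± i.
Hence f_h = C1*cos(x)*exp(2*x) + C2*exp(2*x)*sin(x).
For the particular solution try f_p = A0 + A1*x + A2*x^2. Substituting and matching coefficients of each power of x gives A0 = 18/25, A1 = -3/5, A2 = -1, so f_p = 18/25 - x^2 - 3*x/5.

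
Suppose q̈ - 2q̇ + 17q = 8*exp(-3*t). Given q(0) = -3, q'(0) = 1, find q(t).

Characteristic equation r² - 2r + 17 = 0 has discriminant (-2)² - 4·(17) = -64 < 0, so r = 1 ± 4i.
Hence q_h = C1*cos(4*t)*exp(t) + C2*exp(t)*sin(4*t).
Try q_p = A*exp(-3*t). Substituting into the equation and dividing by exp(-3*t) gives A = 1/4, so q_p = exp(-3*t)/4.
General solution: q = exp(-3*t)/4 + C1*cos(4*t)*exp(t) + C2*exp(t)*sin(4*t).
Apply the initial conditions: q(0) = 1/4 + C1 = -3 and q'(0) = -3/4 + C1 + 4*C2 = 1. Solving gives C1 = -13/4, C2 = 5/4.

q = exp(-3*t)/4 - 13*cos(4*t)*exp(t)/4 + 5*exp(t)*sin(4*t)/4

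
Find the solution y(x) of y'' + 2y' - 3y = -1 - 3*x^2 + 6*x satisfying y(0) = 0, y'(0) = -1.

Characteristic equation r² + 2r - 3 = 0 factors as (r - 1)(r + 3) = 0, so r = 1, -3.
Hence y_h = C1*exp(x) + C2*exp(-3*x).
For the particular solution try y_p = A0 + A1*x + A2*x^2. Substituting and matching coefficients of each power of x gives A0 = 5/9, A1 = -2/3, A2 = 1, so y_p = 5/9 + x^2 - 2*x/3.
General solution: y = 5/9 + x^2 - 2*x/3 + C1*exp(x) + C2*exp(-3*x).
Apply the initial conditions: y(0) = 5/9 + C1 + C2 = 0 and y'(0) = -2/3 + C1 - 3*C2 = -1. Solving gives C1 = -1/2, C2 = -1/18.

y = 5/9 + x**2 - 2*x/3 - exp(x)/2 - exp(-3*x)/18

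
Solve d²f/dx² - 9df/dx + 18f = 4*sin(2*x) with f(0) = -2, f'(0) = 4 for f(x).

Characteristic equation r² - 9r + 18 = 0 factors as (r - 3)(r - 6) = 0, so r = 3, 6.
Hence f_h = C1*exp(3*x) + C2*exp(6*x).
Try f_p = A*cos(2*x) + B*sin(2*x). Substituting and equating the coefficients of cos(2x) and sin(2x) gives A = 9/65, B = 7/65, so f_p = 7*sin(2*x)/65 + 9*cos(2*x)/65.
General solution: f = 7*sin(2*x)/65 + 9*cos(2*x)/65 + C1*exp(3*x) + C2*exp(6*x).
Apply the initial conditions: f(0) = 9/65 + C1 + C2 = -2 and f'(0) = 14/65 + 3*C1 + 6*C2 = 4. Solving gives C1 = -72/13, C2 = 17/5.

f = -72*exp(3*x)/13 + 7*sin(2*x)/65 + 9*cos(2*x)/65 + 17*exp(6*x)/5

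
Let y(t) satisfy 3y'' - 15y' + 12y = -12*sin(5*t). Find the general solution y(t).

Divide through by 3: y'' - 5y' + 4y = -4*sin(5*t).
Characteristic equation r² - 5r + 4 = 0 factors as (r - 4)(r - 1) = 0, so r = 4, 1.
Hence y_h = C1*exp(4*t) + C2*exp(t).
Try y_p = A*cos(5*t) + B*sin(5*t). Substituting and equating the coefficients of cos(5t) and sin(5t) gives A = -50/533, B = 42/533, so y_p = -50*cos(5*t)/533 + 42*sin(5*t)/533.

y = -50*cos(5*t)/533 + 42*sin(5*t)/533 + C1*exp(4*t) + C2*exp(t)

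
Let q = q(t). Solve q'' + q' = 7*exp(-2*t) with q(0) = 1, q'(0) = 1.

Characteristic equation r² + r = 0 factors as (r + 1)r = 0, so r = -1, 0.
Hence q_h = C1*exp(-t) + C2.
Try q_p = A*exp(-2*t). Substituting into the equation and dividing by exp(-2*t) gives A = 7/2, so q_p = 7*exp(-2*t)/2.
General solution: q = C2 + 7*exp(-2*t)/2 + C1*exp(-t).
Apply the initial conditions: q(0) = 7/2 + C1 + C2 = 1 and q'(0) = -7 - C1 = 1. Solving gives C1 = -8, C2 = 11/2.

q = 11/2 - 8*exp(-t) + 7*exp(-2*t)/2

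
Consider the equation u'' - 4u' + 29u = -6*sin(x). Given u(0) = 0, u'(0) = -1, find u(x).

Characteristic equation r² - 4r + 29 = 0 has discriminant (-4)² - 4·(29) = -100 < 0, so r = 2 ± 5i.
Hence u_h = C1*cos(5*x)*exp(2*x) + C2*exp(2*x)*sin(5*x).
Try u_p = A*cos(x) + B*sin(x). Substituting and equating the coefficients of cos(x) and sin(x) gives A = -3/100, B = -21/100, so u_p = -21*sin(x)/100 - 3*cos(x)/100.
General solution: u = -21*sin(x)/100 - 3*cos(x)/100 + C1*cos(5*x)*exp(2*x) + C2*exp(2*x)*sin(5*x).
Apply the initial conditions: u(0) = -3/100 + C1 = 0 and u'(0) = -21/100 + 2*C1 + 5*C2 = -1. Solving gives C1 = 3/100, C2 = -17/100.

u = -21*sin(x)/100 - 3*cos(x)/100 - 17*exp(2*x)*sin(5*x)/100 + 3*cos(5*x)*exp(2*x)/100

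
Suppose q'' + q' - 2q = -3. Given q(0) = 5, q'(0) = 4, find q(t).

Characteristic equation r² + r - 2 = 0 factors as (r - 1)(r + 2) = 0, so r = 1, -2.
Hence q_h = C1*exp(t) + C2*exp(-2*t).
For the particular solution try q_p = A0. Substituting and matching coefficients of each power of t gives A0 = 3/2, so q_p = 3/2.
General solution: q = 3/2 + C1*exp(t) + C2*exp(-2*t).
Apply the initial conditions: q(0) = 3/2 + C1 + C2 = 5 and q'(0) = C1 - 2*C2 = 4. Solving gives C1 = 11/3, C2 = -1/6.

q = 3/2 - exp(-2*t)/6 + 11*exp(t)/3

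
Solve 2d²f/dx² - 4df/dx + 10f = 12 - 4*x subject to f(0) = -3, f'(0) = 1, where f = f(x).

f = 26/25 - 2*x/5 - 101*cos(2*x)*exp(x)/25 + 68*exp(x)*sin(2*x)/25

Divide through by 2: f'' - 2f' + 5f = 6 - 2*x.
Characteristic equation r² - 2r + 5 = 0 has discriminant (-2)² - 4·(5) = -16 < 0, so r = 1 ± 2i.
Hence f_h = C1*cos(2*x)*exp(x) + C2*exp(x)*sin(2*x).
For the particular solution try f_p = A0 + A1*x. Substituting and matching coefficients of each power of x gives A0 = 26/25, A1 = -2/5, so f_p = 26/25 - 2*x/5.
General solution: f = 26/25 - 2*x/5 + C1*cos(2*x)*exp(x) + C2*exp(x)*sin(2*x).
Apply the initial conditions: f(0) = 26/25 + C1 = -3 and f'(0) = -2/5 + C1 + 2*C2 = 1. Solving gives C1 = -101/25, C2 = 68/25.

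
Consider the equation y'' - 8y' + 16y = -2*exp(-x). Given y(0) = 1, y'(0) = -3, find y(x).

y = -2*exp(-x)/25 + 27*exp(4*x)/25 - 37*x*exp(4*x)/5

Characteristic equation r² - 8r + 16 = 0 has discriminant (-8)² - 4·(16) = 0, so r = 4 is a repeated root.
Hence y_h = (C1 + C2*x)*exp(4*x).
Try y_p = A*exp(-x). Substituting into the equation and dividing by exp(-x) gives A = -2/25, so y_p = -2*exp(-x)/25.
General solution: y = -2*exp(-x)/25 + C1*exp(4*x) + C2*x*exp(4*x).
Apply the initial conditions: y(0) = -2/25 + C1 = 1 and y'(0) = 2/25 + C2 + 4*C1 = -3. Solving gives C1 = 27/25, C2 = -37/5.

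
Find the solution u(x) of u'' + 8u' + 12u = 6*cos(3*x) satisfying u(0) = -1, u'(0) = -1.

u = -103*exp(-2*x)/52 + 2*cos(3*x)/65 + 16*sin(3*x)/65 + 19*exp(-6*x)/20

Characteristic equation r² + 8r + 12 = 0 factors as (r + 6)(r + 2) = 0, so r = -6, -2.
Hence u_h = C1*exp(-6*x) + C2*exp(-2*x).
Try u_p = A*cos(3*x) + B*sin(3*x). Substituting and equating the coefficients of cos(3x) and sin(3x) gives A = 2/65, B = 16/65, so u_p = 2*cos(3*x)/65 + 16*sin(3*x)/65.
General solution: u = 2*cos(3*x)/65 + 16*sin(3*x)/65 + C1*exp(-6*x) + C2*exp(-2*x).
Apply the initial conditions: u(0) = 2/65 + C1 + C2 = -1 and u'(0) = 48/65 - 6*C1 - 2*C2 = -1. Solving gives C1 = 19/20, C2 = -103/52.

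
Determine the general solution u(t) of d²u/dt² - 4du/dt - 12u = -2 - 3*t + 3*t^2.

Characteristic equation r² - 4r - 12 = 0 factors as (r - 6)(r + 2) = 0, so r = 6, -2.
Hence u_h = C1*exp(6*t) + C2*exp(-2*t).
For the particular solution try u_p = A0 + A1*t + A2*t^2. Substituting and matching coefficients of each power of t gives A0 = -1/72, A1 = 5/12, A2 = -1/4, so u_p = -1/72 - t^2/4 + 5*t/12.

u = -1/72 - t**2/4 + 5*t/12 + C1*exp(6*t) + C2*exp(-2*t)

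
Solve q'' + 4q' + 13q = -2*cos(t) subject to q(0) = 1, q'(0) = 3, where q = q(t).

q = -3*cos(t)/20 - sin(t)/20 + 23*cos(3*t)*exp(-2*t)/20 + 107*exp(-2*t)*sin(3*t)/60

Characteristic equation r² + 4r + 13 = 0 has discriminant (4)² - 4·(13) = -36 < 0, so r = -2 ± 3i.
Hence q_h = C1*cos(3*t)*exp(-2*t) + C2*exp(-2*t)*sin(3*t).
Try q_p = A*cos(t) + B*sin(t). Substituting and equating the coefficients of cos(t) and sin(t) gives A = -3/20, B = -1/20, so q_p = -3*cos(t)/20 - sin(t)/20.
General solution: q = -3*cos(t)/20 - sin(t)/20 + C1*cos(3*t)*exp(-2*t) + C2*exp(-2*t)*sin(3*t).
Apply the initial conditions: q(0) = -3/20 + C1 = 1 and q'(0) = -1/20 - 2*C1 + 3*C2 = 3. Solving gives C1 = 23/20, C2 = 107/60.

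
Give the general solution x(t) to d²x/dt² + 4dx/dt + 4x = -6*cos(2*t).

x = -3*sin(2*t)/4 + C1*exp(-2*t) + C2*t*exp(-2*t)

Characteristic equation r² + 4r + 4 = 0 has discriminant (4)² - 4·(4) = 0, so r = -2 is a repeated root.
Hence x_h = (C1 + C2*t)*exp(-2*t).
Try x_p = A*cos(2*t) + B*sin(2*t). Substituting and equating the coefficients of cos(2t) and sin(2t) gives A = 0, B = -3/4, so x_p = -3*sin(2*t)/4.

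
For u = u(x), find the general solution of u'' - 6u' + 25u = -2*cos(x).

Characteristic equation r² - 6r + 25 = 0 has discriminant (-6)² - 4·(25) = -64 < 0, so r = 3 ± 4i.
Hence u_h = C1*cos(4*x)*exp(3*x) + C2*exp(3*x)*sin(4*x).
Try u_p = A*cos(x) + B*sin(x). Substituting and equating the coefficients of cos(x) and sin(x) gives A = -4/51, B = 1/51, so u_p = -4*cos(x)/51 + sin(x)/51.

u = -4*cos(x)/51 + sin(x)/51 + C1*cos(4*x)*exp(3*x) + C2*exp(3*x)*sin(4*x)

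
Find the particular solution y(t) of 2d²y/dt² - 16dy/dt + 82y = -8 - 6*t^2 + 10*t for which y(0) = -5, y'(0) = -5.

y = -5222/68921 - 3*t**2/41 + 157*t/1681 - 339383*cos(5*t)*exp(4*t)/68921 + 201298*exp(4*t)*sin(5*t)/68921

Divide through by 2: y'' - 8y' + 41y = -4 - 3*t^2 + 5*t.
Characteristic equation r² - 8r + 41 = 0 has discriminant (-8)² - 4·(41) = -100 < 0, so r = 4 ± 5i.
Hence y_h = C1*cos(5*t)*exp(4*t) + C2*exp(4*t)*sin(5*t).
For the particular solution try y_p = A0 + A1*t + A2*t^2. Substituting and matching coefficients of each power of t gives A0 = -5222/68921, A1 = 157/1681, A2 = -3/41, so y_p = -5222/68921 - 3*t^2/41 + 157*t/1681.
General solution: y = -5222/68921 - 3*t^2/41 + 157*t/1681 + C1*cos(5*t)*exp(4*t) + C2*exp(4*t)*sin(5*t).
Apply the initial conditions: y(0) = -5222/68921 + C1 = -5 and y'(0) = 157/1681 + 4*C1 + 5*C2 = -5. Solving gives C1 = -339383/68921, C2 = 201298/68921.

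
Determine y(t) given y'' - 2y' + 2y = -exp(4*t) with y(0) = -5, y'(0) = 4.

Characteristic equation r² - 2r + 2 = 0 has discriminant (-2)² - 4·(2) = -4 < 0, so r = 1 ± i.
Hence y_h = C1*cos(t)*exp(t) + C2*exp(t)*sin(t).
Try y_p = A*exp(4*t). Substituting into the equation and dividing by exp(4*t) gives A = -1/10, so y_p = -exp(4*t)/10.
General solution: y = -exp(4*t)/10 + C1*cos(t)*exp(t) + C2*exp(t)*sin(t).
Apply the initial conditions: y(0) = -1/10 + C1 = -5 and y'(0) = -2/5 + C1 + C2 = 4. Solving gives C1 = -49/10, C2 = 93/10.

y = -exp(4*t)/10 - 49*cos(t)*exp(t)/10 + 93*exp(t)*sin(t)/10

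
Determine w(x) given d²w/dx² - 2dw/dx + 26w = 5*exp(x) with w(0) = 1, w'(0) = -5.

Characteristic equation r² - 2r + 26 = 0 has discriminant (-2)² - 4·(26) = -100 < 0, so r = 1 ± 5i.
Hence w_h = C1*cos(5*x)*exp(x) + C2*exp(x)*sin(5*x).
Try w_p = A*exp(x). Substituting into the equation and dividing by exp(x) gives A = 1/5, so w_p = exp(x)/5.
General solution: w = exp(x)/5 + C1*cos(5*x)*exp(x) + C2*exp(x)*sin(5*x).
Apply the initial conditions: w(0) = 1/5 + C1 = 1 and w'(0) = 1/5 + C1 + 5*C2 = -5. Solving gives C1 = 4/5, C2 = -6/5.

w = exp(x)/5 - 6*exp(x)*sin(5*x)/5 + 4*cos(5*x)*exp(x)/5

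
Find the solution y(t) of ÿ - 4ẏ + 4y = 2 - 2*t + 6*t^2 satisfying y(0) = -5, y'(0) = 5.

Characteristic equation r² - 4r + 4 = 0 has discriminant (-4)² - 4·(4) = 0, so r = 2 is a repeated root.
Hence y_h = (C1 + C2*t)*exp(2*t).
For the particular solution try y_p = A0 + A1*t + A2*t^2. Substituting and matching coefficients of each power of t gives A0 = 9/4, A1 = 5/2, A2 = 3/2, so y_p = 9/4 + 3*t^2/2 + 5*t/2.
General solution: y = 9/4 + 3*t^2/2 + 5*t/2 + C1*exp(2*t) + C2*t*exp(2*t).
Apply the initial conditions: y(0) = 9/4 + C1 = -5 and y'(0) = 5/2 + C2 + 2*C1 = 5. Solving gives C1 = -29/4, C2 = 17.

y = 9/4 - 29*exp(2*t)/4 + 3*t**2/2 + 5*t/2 + 17*t*exp(2*t)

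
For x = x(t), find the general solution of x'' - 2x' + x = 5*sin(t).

x = 5*cos(t)/2 + C1*exp(t) + C2*t*exp(t)

Characteristic equation r² - 2r + 1 = 0 has discriminant (-2)² - 4·(1) = 0, so r = 1 is a repeated root.
Hence x_h = (C1 + C2*t)*exp(t).
Try x_p = A*cos(t) + B*sin(t). Substituting and equating the coefficients of cos(t) and sin(t) gives A = 5/2, B = 0, so x_p = 5*cos(t)/2.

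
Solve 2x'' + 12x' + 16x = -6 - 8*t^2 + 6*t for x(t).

Divide through by 2: x'' + 6x' + 8x = -3 - 4*t^2 + 3*t.
Characteristic equation r² + 6r + 8 = 0 factors as (r + 4)(r + 2) = 0, so r = -4, -2.
Hence x_h = C1*exp(-4*t) + C2*exp(-2*t).
For the particular solution try x_p = A0 + A1*t + A2*t^2. Substituting and matching coefficients of each power of t gives A0 = -35/32, A1 = 9/8, A2 = -1/2, so x_p = -35/32 - t^2/2 + 9*t/8.

x = -35/32 - t**2/2 + 9*t/8 + C1*exp(-4*t) + C2*exp(-2*t)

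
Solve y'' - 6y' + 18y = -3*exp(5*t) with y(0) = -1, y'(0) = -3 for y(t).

y = -3*exp(5*t)/13 - 10*cos(3*t)*exp(3*t)/13 + 2*exp(3*t)*sin(3*t)/13

Characteristic equation r² - 6r + 18 = 0 has discriminant (-6)² - 4·(18) = -36 < 0, so r = 3 ± 3i.
Hence y_h = C1*cos(3*t)*exp(3*t) + C2*exp(3*t)*sin(3*t).
Try y_p = A*exp(5*t). Substituting into the equation and dividing by exp(5*t) gives A = -3/13, so y_p = -3*exp(5*t)/13.
General solution: y = -3*exp(5*t)/13 + C1*cos(3*t)*exp(3*t) + C2*exp(3*t)*sin(3*t).
Apply the initial conditions: y(0) = -3/13 + C1 = -1 and y'(0) = -15/13 + 3*C1 + 3*C2 = -3. Solving gives C1 = -10/13, C2 = 2/13.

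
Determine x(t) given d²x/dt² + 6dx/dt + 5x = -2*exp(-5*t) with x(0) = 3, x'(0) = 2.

x = -9*exp(-5*t)/8 + 33*exp(-t)/8 + t*exp(-5*t)/2

Characteristic equation r² + 6r + 5 = 0 factors as (r + 5)(r + 1) = 0, so r = -5, -1.
Hence x_h = C1*exp(-5*t) + C2*exp(-t).
Since exp(-5*t) solves the homogeneous equation (r = -5 is a root of multiplicity 1), multiply the trial by t. Try x_p = A*t*exp(-5*t). Substituting into the equation and dividing by exp(-5*t) gives A = 1/2, so x_p = t*exp(-5*t)/2.
General solution: x = C1*exp(-5*t) + C2*exp(-t) + t*exp(-5*t)/2.
Apply the initial conditions: x(0) = C1 + C2 = 3 and x'(0) = 1/2 - C2 - 5*C1 = 2. Solving gives C1 = -9/8, C2 = 33/8.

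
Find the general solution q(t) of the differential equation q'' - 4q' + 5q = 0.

Characteristic equation r² - 4r + 5 = 0 has discriminant (-4)² - 4·(5) = -4 < 0, so r = 2 ± i.
Hence q_h = C1*cos(t)*exp(2*t) + C2*exp(2*t)*sin(t).

q = C1*cos(t)*exp(2*t) + C2*exp(2*t)*sin(t)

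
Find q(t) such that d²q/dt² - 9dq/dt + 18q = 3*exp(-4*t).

q = 3*exp(-4*t)/70 + C1*exp(6*t) + C2*exp(3*t)

Characteristic equation r² - 9r + 18 = 0 factors as (r - 6)(r - 3) = 0, so r = 6, 3.
Hence q_h = C1*exp(6*t) + C2*exp(3*t).
Try q_p = A*exp(-4*t). Substituting into the equation and dividing by exp(-4*t) gives A = 3/70, so q_p = 3*exp(-4*t)/70.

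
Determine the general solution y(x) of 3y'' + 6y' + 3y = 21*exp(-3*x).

y = 7*exp(-3*x)/4 + C1*exp(-x) + C2*x*exp(-x)

Divide through by 3: y'' + 2y' + y = 7*exp(-3*x).
Characteristic equation r² + 2r + 1 = 0 has discriminant (2)² - 4·(1) = 0, so r = -1 is a repeated root.
Hence y_h = (C1 + C2*x)*exp(-x).
Try y_p = A*exp(-3*x). Substituting into the equation and dividing by exp(-3*x) gives A = 7/4, so y_p = 7*exp(-3*x)/4.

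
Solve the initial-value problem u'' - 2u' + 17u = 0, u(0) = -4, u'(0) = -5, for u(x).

u = -4*cos(4*x)*exp(x) - exp(x)*sin(4*x)/4

Characteristic equation r² - 2r + 17 = 0 has discriminant (-2)² - 4·(17) = -64 < 0, so r = 1 ± 4i.
Hence u_h = C1*cos(4*x)*exp(x) + C2*exp(x)*sin(4*x).
Apply the initial conditions: u(0) = C1 = -4 and u'(0) = C1 + 4*C2 = -5. Solving gives C1 = -4, C2 = -1/4.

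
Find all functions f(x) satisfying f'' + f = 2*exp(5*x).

Characteristic equation r² + 1 = 0 has discriminant (0)² - 4·(1) = -4 < 0, so r = ± i.
Hence f_h = C1*cos(x) + C2*sin(x).
Try f_p = A*exp(5*x). Substituting into the equation and dividing by exp(5*x) gives A = 1/13, so f_p = exp(5*x)/13.

f = exp(5*x)/13 + C1*cos(x) + C2*sin(x)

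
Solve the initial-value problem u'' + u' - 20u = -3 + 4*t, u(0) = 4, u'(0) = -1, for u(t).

u = 7/50 - t/5 + 37*exp(4*t)/18 + 406*exp(-5*t)/225

Characteristic equation r² + r - 20 = 0 factors as (r + 5)(r - 4) = 0, so r = -5, 4.
Hence u_h = C1*exp(-5*t) + C2*exp(4*t).
For the particular solution try u_p = A0 + A1*t. Substituting and matching coefficients of each power of t gives A0 = 7/50, A1 = -1/5, so u_p = 7/50 - t/5.
General solution: u = 7/50 - t/5 + C1*exp(-5*t) + C2*exp(4*t).
Apply the initial conditions: u(0) = 7/50 + C1 + C2 = 4 and u'(0) = -1/5 - 5*C1 + 4*C2 = -1. Solving gives C1 = 406/225, C2 = 37/18.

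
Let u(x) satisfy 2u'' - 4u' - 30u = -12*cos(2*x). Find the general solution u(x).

Divide through by 2: u'' - 2u' - 15u = -6*cos(2*x).
Characteristic equation r² - 2r - 15 = 0 factors as (r + 3)(r - 5) = 0, so r = -3, 5.
Hence u_h = C1*exp(-3*x) + C2*exp(5*x).
Try u_p = A*cos(2*x) + B*sin(2*x). Substituting and equating the coefficients of cos(2x) and sin(2x) gives A = 114/377, B = 24/377, so u_p = 24*sin(2*x)/377 + 114*cos(2*x)/377.

u = 24*sin(2*x)/377 + 114*cos(2*x)/377 + C1*exp(-3*x) + C2*exp(5*x)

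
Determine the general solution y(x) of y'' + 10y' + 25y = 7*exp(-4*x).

y = 7*exp(-4*x) + C1*exp(-5*x) + C2*x*exp(-5*x)

Characteristic equation r² + 10r + 25 = 0 has discriminant (10)² - 4·(25) = 0, so r = -5 is a repeated root.
Hence y_h = (C1 + C2*x)*exp(-5*x).
Try y_p = A*exp(-4*x). Substituting into the equation and dividing by exp(-4*x) gives A = 7, so y_p = 7*exp(-4*x).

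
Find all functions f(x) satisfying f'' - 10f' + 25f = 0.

Characteristic equation r² - 10r + 25 = 0 has discriminant (-10)² - 4·(25) = 0, so r = 5 is a repeated root.
Hence f_h = (C1 + C2*x)*exp(5*x).

f = C1*exp(5*x) + C2*x*exp(5*x)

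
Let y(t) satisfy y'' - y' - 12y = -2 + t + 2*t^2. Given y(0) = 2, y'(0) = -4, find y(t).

Characteristic equation r² - r - 12 = 0 factors as (r + 3)(r - 4) = 0, so r = -3, 4.
Hence y_h = C1*exp(-3*t) + C2*exp(4*t).
For the particular solution try y_p = A0 + A1*t + A2*t^2. Substituting and matching coefficients of each power of t gives A0 = 31/216, A1 = -1/18, A2 = -1/6, so y_p = 31/216 - t^2/6 - t/18.
General solution: y = 31/216 - t^2/6 - t/18 + C1*exp(-3*t) + C2*exp(4*t).
Apply the initial conditions: y(0) = 31/216 + C1 + C2 = 2 and y'(0) = -1/18 - 3*C1 + 4*C2 = -4. Solving gives C1 = 307/189, C2 = 13/56.

y = 31/216 - t**2/6 - t/18 + 13*exp(4*t)/56 + 307*exp(-3*t)/189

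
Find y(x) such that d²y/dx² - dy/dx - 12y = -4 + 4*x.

y = 13/36 - x/3 + C1*exp(4*x) + C2*exp(-3*x)

Characteristic equation r² - r - 12 = 0 factors as (r - 4)(r + 3) = 0, so r = 4, -3.
Hence y_h = C1*exp(4*x) + C2*exp(-3*x).
For the particular solution try y_p = A0 + A1*x. Substituting and matching coefficients of each power of x gives A0 = 13/36, A1 = -1/3, so y_p = 13/36 - x/3.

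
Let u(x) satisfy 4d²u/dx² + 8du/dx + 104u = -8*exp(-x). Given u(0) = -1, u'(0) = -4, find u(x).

u = -2*exp(-x)/25 - exp(-x)*sin(5*x) - 23*cos(5*x)*exp(-x)/25

Divide through by 4: u'' + 2u' + 26u = -2*exp(-x).
Characteristic equation r² + 2r + 26 = 0 has discriminant (2)² - 4·(26) = -100 < 0, so r = -1 ± 5i.
Hence u_h = C1*cos(5*x)*exp(-x) + C2*exp(-x)*sin(5*x).
Try u_p = A*exp(-x). Substituting into the equation and dividing by exp(-x) gives A = -2/25, so u_p = -2*exp(-x)/25.
General solution: u = -2*exp(-x)/25 + C1*cos(5*x)*exp(-x) + C2*exp(-x)*sin(5*x).
Apply the initial conditions: u(0) = -2/25 + C1 = -1 and u'(0) = 2/25 - C1 + 5*C2 = -4. Solving gives C1 = -23/25, C2 = -1.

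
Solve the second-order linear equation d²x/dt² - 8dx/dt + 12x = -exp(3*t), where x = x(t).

Characteristic equation r² - 8r + 12 = 0 factors as (r - 6)(r - 2) = 0, so r = 6, 2.
Hence x_h = C1*exp(6*t) + C2*exp(2*t).
Try x_p = A*exp(3*t). Substituting into the equation and dividing by exp(3*t) gives A = 1/3, so x_p = exp(3*t)/3.

x = exp(3*t)/3 + C1*exp(6*t) + C2*exp(2*t)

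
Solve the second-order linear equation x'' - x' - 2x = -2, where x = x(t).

x = 1 + C1*exp(2*t) + C2*exp(-t)

Characteristic equation r² - r - 2 = 0 factors as (r - 2)(r + 1) = 0, so r = 2, -1.
Hence x_h = C1*exp(2*t) + C2*exp(-t).
For the particular solution try x_p = A0. Substituting and matching coefficients of each power of t gives A0 = 1, so x_p = 1.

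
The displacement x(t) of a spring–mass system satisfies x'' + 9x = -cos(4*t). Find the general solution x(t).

x = cos(4*t)/7 + C1*cos(3*t) + C2*sin(3*t)

Characteristic equation r² + 9 = 0 has discriminant (0)² - 4·(9) = -36 < 0, so r = ± 3i.
Hence x_h = C1*cos(3*t) + C2*sin(3*t).
Try x_p = A*cos(4*t) + B*sin(4*t). Substituting and equating the coefficients of cos(4t) and sin(4t) gives A = 1/7, B = 0, so x_p = cos(4*t)/7.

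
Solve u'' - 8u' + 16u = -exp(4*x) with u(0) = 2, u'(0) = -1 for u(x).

u = 2*exp(4*x) - 9*x*exp(4*x) - x**2*exp(4*x)/2

Characteristic equation r² - 8r + 16 = 0 has discriminant (-8)² - 4·(16) = 0, so r = 4 is a repeated root.
Hence u_h = (C1 + C2*x)*exp(4*x).
Since exp(4*x) solves the homogeneous equation (r = 4 is a root of multiplicity 2), multiply the trial by x^2. Try u_p = A*x^2*exp(4*x). Substituting into the equation and dividing by exp(4*x) gives A = -1/2, so u_p = -x^2*exp(4*x)/2.
General solution: u = C1*exp(4*x) - x^2*exp(4*x)/2 + C2*x*exp(4*x).
Apply the initial conditions: u(0) = C1 = 2 and u'(0) = C2 + 4*C1 = -1. Solving gives C1 = 2, C2 = -9.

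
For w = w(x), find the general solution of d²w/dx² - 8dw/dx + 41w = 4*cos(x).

Characteristic equation r² - 8r + 41 = 0 has discriminant (-8)² - 4·(41) = -100 < 0, so r = 4 ± 5i.
Hence w_h = C1*cos(5*x)*exp(4*x) + C2*exp(4*x)*sin(5*x).
Try w_p = A*cos(x) + B*sin(x). Substituting and equating the coefficients of cos(x) and sin(x) gives A = 5/52, B = -1/52, so w_p = -sin(x)/52 + 5*cos(x)/52.

w = -sin(x)/52 + 5*cos(x)/52 + C1*cos(5*x)*exp(4*x) + C2*exp(4*x)*sin(5*x)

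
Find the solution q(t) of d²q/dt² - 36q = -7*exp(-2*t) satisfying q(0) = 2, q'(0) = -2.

Characteristic equation r² - 36 = 0 factors as (r + 6)(r - 6) = 0, so r = -6, 6.
Hence q_h = C1*exp(-6*t) + C2*exp(6*t).
Try q_p = A*exp(-2*t). Substituting into the equation and dividing by exp(-2*t) gives A = 7/32, so q_p = 7*exp(-2*t)/32.
General solution: q = 7*exp(-2*t)/32 + C1*exp(-6*t) + C2*exp(6*t).
Apply the initial conditions: q(0) = 7/32 + C1 + C2 = 2 and q'(0) = -7/16 - 6*C1 + 6*C2 = -2. Solving gives C1 = 49/48, C2 = 73/96.

q = 7*exp(-2*t)/32 + 49*exp(-6*t)/48 + 73*exp(6*t)/96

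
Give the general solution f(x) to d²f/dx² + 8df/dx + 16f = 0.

Characteristic equation r² + 8r + 16 = 0 has discriminant (8)² - 4·(16) = 0, so r = -4 is a repeated root.
Hence f_h = (C1 + C2*x)*exp(-4*x).

f = C1*exp(-4*x) + C2*x*exp(-4*x)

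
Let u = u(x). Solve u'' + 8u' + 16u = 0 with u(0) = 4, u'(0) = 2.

Characteristic equation r² + 8r + 16 = 0 has discriminant (8)² - 4·(16) = 0, so r = -4 is a repeated root.
Hence u_h = (C1 + C2*x)*exp(-4*x).
Apply the initial conditions: u(0) = C1 = 4 and u'(0) = C2 - 4*C1 = 2. Solving gives C1 = 4, C2 = 18.

u = 4*exp(-4*x) + 18*x*exp(-4*x)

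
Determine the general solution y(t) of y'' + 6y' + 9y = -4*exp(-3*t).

Characteristic equation r² + 6r + 9 = 0 has discriminant (6)² - 4·(9) = 0, so r = -3 is a repeated root.
Hence y_h = (C1 + C2*t)*exp(-3*t).
Since exp(-3*t) solves the homogeneous equation (r = -3 is a root of multiplicity 2), multiply the trial by t^2. Try y_p = A*t^2*exp(-3*t). Substituting into the equation and dividing by exp(-3*t) gives A = -2, so y_p = -2*t^2*exp(-3*t).

y = C1*exp(-3*t) - 2*t**2*exp(-3*t) + C2*t*exp(-3*t)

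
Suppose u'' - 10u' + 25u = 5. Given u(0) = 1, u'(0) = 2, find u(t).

u = 1/5 + 4*exp(5*t)/5 - 2*t*exp(5*t)

Characteristic equation r² - 10r + 25 = 0 has discriminant (-10)² - 4·(25) = 0, so r = 5 is a repeated root.
Hence u_h = (C1 + C2*t)*exp(5*t).
For the particular solution try u_p = A0. Substituting and matching coefficients of each power of t gives A0 = 1/5, so u_p = 1/5.
General solution: u = 1/5 + C1*exp(5*t) + C2*t*exp(5*t).
Apply the initial conditions: u(0) = 1/5 + C1 = 1 and u'(0) = C2 + 5*C1 = 2. Solving gives C1 = 4/5, C2 = -2.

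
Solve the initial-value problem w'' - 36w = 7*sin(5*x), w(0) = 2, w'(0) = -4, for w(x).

w = -7*sin(5*x)/61 + 523*exp(6*x)/732 + 941*exp(-6*x)/732

Characteristic equation r² - 36 = 0 factors as (r + 6)(r - 6) = 0, so r = -6, 6.
Hence w_h = C1*exp(-6*x) + C2*exp(6*x).
Try w_p = A*cos(5*x) + B*sin(5*x). Substituting and equating the coefficients of cos(5x) and sin(5x) gives A = 0, B = -7/61, so w_p = -7*sin(5*x)/61.
General solution: w = -7*sin(5*x)/61 + C1*exp(-6*x) + C2*exp(6*x).
Apply the initial conditions: w(0) = C1 + C2 = 2 and w'(0) = -35/61 - 6*C1 + 6*C2 = -4. Solving gives C1 = 941/732, C2 = 523/732.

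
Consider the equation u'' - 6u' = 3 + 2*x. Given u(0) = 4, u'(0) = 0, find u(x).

Characteristic equation r² - 6r = 0 factors as (r - 6)r = 0, so r = 6, 0.
Hence u_h = C1*exp(6*x) + C2.
Since 0 is a characteristic root (multiplicity 1), multiply the polynomial trial by x: try u_p = x*(A0 + A1*x). Substituting and matching coefficients of each power of x gives A0 = -5/9, A1 = -1/6, so u_p = -5*x/9 - x^2/6.
General solution: u = C2 - 5*x/9 - x^2/6 + C1*exp(6*x).
Apply the initial conditions: u(0) = C1 + C2 = 4 and u'(0) = -5/9 + 6*C1 = 0. Solving gives C1 = 5/54, C2 = 211/54.

u = 211/54 - 5*x/9 - x**2/6 + 5*exp(6*x)/54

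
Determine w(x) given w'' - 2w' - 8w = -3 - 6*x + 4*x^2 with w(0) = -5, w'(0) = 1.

w = x - 10*exp(-2*x)/3 - 5*exp(4*x)/3 - x**2/2

Characteristic equation r² - 2r - 8 = 0 factors as (r - 4)(r + 2) = 0, so r = 4, -2.
Hence w_h = C1*exp(4*x) + C2*exp(-2*x).
For the particular solution try w_p = A0 + A1*x + A2*x^2. Substituting and matching coefficients of each power of x gives A0 = 0, A1 = 1, A2 = -1/2, so w_p = x - x^2/2.
General solution: w = x - x^2/2 + C1*exp(4*x) + C2*exp(-2*x).
Apply the initial conditions: w(0) = C1 + C2 = -5 and w'(0) = 1 - 2*C2 + 4*C1 = 1. Solving gives C1 = -5/3, C2 = -10/3.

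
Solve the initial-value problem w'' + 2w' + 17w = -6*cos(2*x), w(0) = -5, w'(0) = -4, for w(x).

w = -78*cos(2*x)/185 - 24*sin(2*x)/185 - 1539*exp(-x)*sin(4*x)/740 - 847*cos(4*x)*exp(-x)/185

Characteristic equation r² + 2r + 17 = 0 has discriminant (2)² - 4·(17) = -64 < 0, so r = -1 ± 4i.
Hence w_h = C1*cos(4*x)*exp(-x) + C2*exp(-x)*sin(4*x).
Try w_p = A*cos(2*x) + B*sin(2*x). Substituting and equating the coefficients of cos(2x) and sin(2x) gives A = -78/185, B = -24/185, so w_p = -78*cos(2*x)/185 - 24*sin(2*x)/185.
General solution: w = -78*cos(2*x)/185 - 24*sin(2*x)/185 + C1*cos(4*x)*exp(-x) + C2*exp(-x)*sin(4*x).
Apply the initial conditions: w(0) = -78/185 + C1 = -5 and w'(0) = -48/185 - C1 + 4*C2 = -4. Solving gives C1 = -847/185, C2 = -1539/740.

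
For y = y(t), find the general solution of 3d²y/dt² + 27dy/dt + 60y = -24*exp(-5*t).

Divide through by 3: y'' + 9y' + 20y = -8*exp(-5*t).
Characteristic equation r² + 9r + 20 = 0 factors as (r + 4)(r + 5) = 0, so r = -4, -5.
Hence y_h = C1*exp(-4*t) + C2*exp(-5*t).
Since exp(-5*t) solves the homogeneous equation (r = -5 is a root of multiplicity 1), multiply the trial by t. Try y_p = A*t*exp(-5*t). Substituting into the equation and dividing by exp(-5*t) gives A = 8, so y_p = 8*t*exp(-5*t).

y = C1*exp(-4*t) + C2*exp(-5*t) + 8*t*exp(-5*t)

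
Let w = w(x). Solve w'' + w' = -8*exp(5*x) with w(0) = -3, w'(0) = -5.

w = -32/5 - 4*exp(5*x)/15 + 11*exp(-x)/3

Characteristic equation r² + r = 0 factors as (r + 1)r = 0, so r = -1, 0.
Hence w_h = C1*exp(-x) + C2.
Try w_p = A*exp(5*x). Substituting into the equation and dividing by exp(5*x) gives A = -4/15, so w_p = -4*exp(5*x)/15.
General solution: w = C2 - 4*exp(5*x)/15 + C1*exp(-x).
Apply the initial conditions: w(0) = -4/15 + C1 + C2 = -3 and w'(0) = -4/3 - C1 = -5. Solving gives C1 = 11/3, C2 = -32/5.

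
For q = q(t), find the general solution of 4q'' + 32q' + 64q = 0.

Divide through by 4: q'' + 8q' + 16q = 0.
Characteristic equation r² + 8r + 16 = 0 has discriminant (8)² - 4·(16) = 0, so r = -4 is a repeated root.
Hence q_h = (C1 + C2*t)*exp(-4*t).

q = C1*exp(-4*t) + C2*t*exp(-4*t)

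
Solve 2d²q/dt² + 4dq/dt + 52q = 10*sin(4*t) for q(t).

q = -10*cos(4*t)/41 + 25*sin(4*t)/82 + C1*cos(5*t)*exp(-t) + C2*exp(-t)*sin(5*t)

Divide through by 2: q'' + 2q' + 26q = 5*sin(4*t).
Characteristic equation r² + 2r + 26 = 0 has discriminant (2)² - 4·(26) = -100 < 0, so r = -1 ± 5i.
Hence q_h = C1*cos(5*t)*exp(-t) + C2*exp(-t)*sin(5*t).
Try q_p = A*cos(4*t) + B*sin(4*t). Substituting and equating the coefficients of cos(4t) and sin(4t) gives A = -10/41, B = 25/82, so q_p = -10*cos(4*t)/41 + 25*sin(4*t)/82.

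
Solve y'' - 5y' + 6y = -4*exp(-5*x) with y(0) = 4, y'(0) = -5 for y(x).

y = -27*exp(3*x)/2 - exp(-5*x)/14 + 123*exp(2*x)/7

Characteristic equation r² - 5r + 6 = 0 factors as (r - 2)(r - 3) = 0, so r = 2, 3.
Hence y_h = C1*exp(2*x) + C2*exp(3*x).
Try y_p = A*exp(-5*x). Substituting into the equation and dividing by exp(-5*x) gives A = -1/14, so y_p = -exp(-5*x)/14.
General solution: y = -exp(-5*x)/14 + C1*exp(2*x) + C2*exp(3*x).
Apply the initial conditions: y(0) = -1/14 + C1 + C2 = 4 and y'(0) = 5/14 + 2*C1 + 3*C2 = -5. Solving gives C1 = 123/7, C2 = -27/2.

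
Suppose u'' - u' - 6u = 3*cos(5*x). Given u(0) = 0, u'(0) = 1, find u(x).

u = -93*cos(5*x)/986 - 23*exp(-2*x)/145 - 15*sin(5*x)/986 + 43*exp(3*x)/170

Characteristic equation r² - r - 6 = 0 factors as (r - 3)(r + 2) = 0, so r = 3, -2.
Hence u_h = C1*exp(3*x) + C2*exp(-2*x).
Try u_p = A*cos(5*x) + B*sin(5*x). Substituting and equating the coefficients of cos(5x) and sin(5x) gives A = -93/986, B = -15/986, so u_p = -93*cos(5*x)/986 - 15*sin(5*x)/986.
General solution: u = -93*cos(5*x)/986 - 15*sin(5*x)/986 + C1*exp(3*x) + C2*exp(-2*x).
Apply the initial conditions: u(0) = -93/986 + C1 + C2 = 0 and u'(0) = -75/986 - 2*C2 + 3*C1 = 1. Solving gives C1 = 43/170, C2 = -23/145.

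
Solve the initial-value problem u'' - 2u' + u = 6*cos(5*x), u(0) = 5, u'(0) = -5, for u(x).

u = -36*cos(5*x)/169 - 15*sin(5*x)/169 + 881*exp(x)/169 - 127*x*exp(x)/13

Characteristic equation r² - 2r + 1 = 0 has discriminant (-2)² - 4·(1) = 0, so r = 1 is a repeated root.
Hence u_h = (C1 + C2*x)*exp(x).
Try u_p = A*cos(5*x) + B*sin(5*x). Substituting and equating the coefficients of cos(5x) and sin(5x) gives A = -36/169, B = -15/169, so u_p = -36*cos(5*x)/169 - 15*sin(5*x)/169.
General solution: u = -36*cos(5*x)/169 - 15*sin(5*x)/169 + C1*exp(x) + C2*x*exp(x).
Apply the initial conditions: u(0) = -36/169 + C1 = 5 and u'(0) = -75/169 + C1 + C2 = -5. Solving gives C1 = 881/169, C2 = -127/13.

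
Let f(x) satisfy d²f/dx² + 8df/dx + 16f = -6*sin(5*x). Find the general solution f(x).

Characteristic equation r² + 8r + 16 = 0 has discriminant (8)² - 4·(16) = 0, so r = -4 is a repeated root.
Hence f_h = (C1 + C2*x)*exp(-4*x).
Try f_p = A*cos(5*x) + B*sin(5*x). Substituting and equating the coefficients of cos(5x) and sin(5x) gives A = 240/1681, B = 54/1681, so f_p = 54*sin(5*x)/1681 + 240*cos(5*x)/1681.

f = 54*sin(5*x)/1681 + 240*cos(5*x)/1681 + C1*exp(-4*x) + C2*x*exp(-4*x)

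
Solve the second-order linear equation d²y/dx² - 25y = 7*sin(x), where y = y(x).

Characteristic equation r² - 25 = 0 factors as (r + 5)(r - 5) = 0, so r = -5, 5.
Hence y_h = C1*exp(-5*x) + C2*exp(5*x).
Try y_p = A*cos(x) + B*sin(x). Substituting and equating the coefficients of cos(x) and sin(x) gives A = 0, B = -7/26, so y_p = -7*sin(x)/26.

y = -7*sin(x)/26 + C1*exp(-5*x) + C2*exp(5*x)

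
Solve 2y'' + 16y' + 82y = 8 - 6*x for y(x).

y = 188/1681 - 3*x/41 + C1*cos(5*x)*exp(-4*x) + C2*exp(-4*x)*sin(5*x)

Divide through by 2: y'' + 8y' + 41y = 4 - 3*x.
Characteristic equation r² + 8r + 41 = 0 has discriminant (8)² - 4·(41) = -100 < 0, so r = -4 ± 5i.
Hence y_h = C1*cos(5*x)*exp(-4*x) + C2*exp(-4*x)*sin(5*x).
For the particular solution try y_p = A0 + A1*x. Substituting and matching coefficients of each power of x gives A0 = 188/1681, A1 = -3/41, so y_p = 188/1681 - 3*x/41.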